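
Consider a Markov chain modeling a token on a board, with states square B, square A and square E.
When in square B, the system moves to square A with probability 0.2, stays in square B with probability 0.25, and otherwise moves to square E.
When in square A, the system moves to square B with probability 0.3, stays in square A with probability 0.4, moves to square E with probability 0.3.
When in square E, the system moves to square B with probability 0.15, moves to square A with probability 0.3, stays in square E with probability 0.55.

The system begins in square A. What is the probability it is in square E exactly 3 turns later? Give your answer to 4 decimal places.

0.4725

Propagate the distribution vector 3 turns from square A.
After 0 turns: (0.0000, 1.0000, 0.0000)
After 1 turn: (0.3000, 0.4000, 0.3000)
After 2 turns: (0.2400, 0.3100, 0.4500)
After 3 turns: (0.2205, 0.3070, 0.4725)
P(in square E after 3 turns) = 0.4725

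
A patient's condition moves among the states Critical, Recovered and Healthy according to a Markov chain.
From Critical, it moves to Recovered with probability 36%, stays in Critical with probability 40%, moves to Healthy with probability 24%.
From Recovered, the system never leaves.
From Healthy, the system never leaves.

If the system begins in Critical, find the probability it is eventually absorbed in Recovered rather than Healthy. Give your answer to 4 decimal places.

0.6000

Let h(s) be the probability of absorption at Recovered starting from transient state s. Then h(Recovered) = 1 and h(Healthy) = 0. By first-step analysis:
h(Critical) = 0.4·h(Critical) + 0.36·1 + 0.24·0
Solving: h(Critical) = 0.6000.
Starting from Critical, the probability is 0.6000.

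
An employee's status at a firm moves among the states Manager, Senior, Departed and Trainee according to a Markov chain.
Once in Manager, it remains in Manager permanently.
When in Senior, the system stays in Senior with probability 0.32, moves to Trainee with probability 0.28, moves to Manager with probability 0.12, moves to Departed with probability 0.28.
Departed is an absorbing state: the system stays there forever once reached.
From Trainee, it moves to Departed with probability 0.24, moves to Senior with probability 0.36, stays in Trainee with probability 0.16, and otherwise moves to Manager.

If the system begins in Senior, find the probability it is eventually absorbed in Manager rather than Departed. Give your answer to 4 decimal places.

0.3571

Let h(s) be the probability of absorption at Manager starting from transient state s. Then h(Manager) = 1 and h(Departed) = 0. By first-step analysis:
h(Senior) = 0.12·1 + 0.32·h(Senior) + 0.28·0 + 0.28·h(Trainee)
h(Trainee) = 0.24·1 + 0.36·h(Senior) + 0.24·0 + 0.16·h(Trainee)
Solving: h(Senior) = 0.3571, h(Trainee) = 0.4388.
Starting from Senior, the probability is 0.3571.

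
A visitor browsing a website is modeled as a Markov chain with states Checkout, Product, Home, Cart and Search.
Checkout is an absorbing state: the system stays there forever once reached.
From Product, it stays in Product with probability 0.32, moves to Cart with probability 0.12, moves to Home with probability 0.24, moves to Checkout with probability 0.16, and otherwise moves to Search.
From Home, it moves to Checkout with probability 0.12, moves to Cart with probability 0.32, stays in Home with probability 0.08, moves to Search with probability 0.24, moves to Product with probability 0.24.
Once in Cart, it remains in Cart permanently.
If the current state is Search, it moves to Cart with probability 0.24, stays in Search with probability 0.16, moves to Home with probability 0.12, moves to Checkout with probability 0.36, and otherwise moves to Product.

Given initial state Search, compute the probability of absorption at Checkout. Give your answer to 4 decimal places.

0.5603

Let h(s) be the probability of absorption at Checkout starting from transient state s. Then h(Checkout) = 1 and h(Cart) = 0. By first-step analysis:
h(Product) = 0.16·1 + 0.32·h(Product) + 0.24·h(Home) + 0.12·0 + 0.16·h(Search)
h(Home) = 0.12·1 + 0.24·h(Product) + 0.08·h(Home) + 0.32·0 + 0.24·h(Search)
h(Search) = 0.36·1 + 0.12·h(Product) + 0.12·h(Home) + 0.24·0 + 0.16·h(Search)
Solving: h(Product) = 0.5119, h(Home) = 0.4101, h(Search) = 0.5603.
Starting from Search, the probability is 0.5603.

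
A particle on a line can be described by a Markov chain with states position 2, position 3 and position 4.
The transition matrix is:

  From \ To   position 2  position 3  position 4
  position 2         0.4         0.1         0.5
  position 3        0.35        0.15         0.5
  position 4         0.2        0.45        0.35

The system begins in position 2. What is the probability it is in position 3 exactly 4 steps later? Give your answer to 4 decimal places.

0.2658

Propagate the distribution vector 4 steps from position 2.
After 0 steps: (1.0000, 0.0000, 0.0000)
After 1 step: (0.4000, 0.1000, 0.5000)
After 2 steps: (0.2950, 0.2800, 0.4250)
After 3 steps: (0.3010, 0.2628, 0.4363)
After 4 steps: (0.2996, 0.2658, 0.4346)
P(in position 3 after 4 steps) = 0.2658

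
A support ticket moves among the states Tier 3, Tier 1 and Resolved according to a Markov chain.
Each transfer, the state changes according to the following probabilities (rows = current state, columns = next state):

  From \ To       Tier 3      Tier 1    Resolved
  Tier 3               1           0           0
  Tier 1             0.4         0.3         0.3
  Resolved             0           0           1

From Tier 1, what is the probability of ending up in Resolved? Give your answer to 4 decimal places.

Let h(s) be the probability of absorption at Resolved starting from transient state s. Then h(Resolved) = 1 and h(Tier 3) = 0. By first-step analysis:
h(Tier 1) = 0.4·0 + 0.3·h(Tier 1) + 0.3·1
Solving: h(Tier 1) = 0.4286.
Starting from Tier 1, the probability is 0.4286.

0.4286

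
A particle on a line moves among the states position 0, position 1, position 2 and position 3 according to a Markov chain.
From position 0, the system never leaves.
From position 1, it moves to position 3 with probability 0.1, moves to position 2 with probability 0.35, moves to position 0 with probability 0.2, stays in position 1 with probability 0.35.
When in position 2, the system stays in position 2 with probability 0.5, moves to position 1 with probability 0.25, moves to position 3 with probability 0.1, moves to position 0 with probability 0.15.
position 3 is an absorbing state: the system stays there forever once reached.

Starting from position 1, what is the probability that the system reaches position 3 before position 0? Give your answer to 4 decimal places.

Let h(s) be the probability of absorption at position 3 starting from transient state s. Then h(position 3) = 1 and h(position 0) = 0. By first-step analysis:
h(position 1) = 0.2·0 + 0.35·h(position 1) + 0.35·h(position 2) + 0.1·1
h(position 2) = 0.15·0 + 0.25·h(position 1) + 0.5·h(position 2) + 0.1·1
Solving: h(position 1) = 0.3579, h(position 2) = 0.3789.
Starting from position 1, the probability is 0.3579.

0.3579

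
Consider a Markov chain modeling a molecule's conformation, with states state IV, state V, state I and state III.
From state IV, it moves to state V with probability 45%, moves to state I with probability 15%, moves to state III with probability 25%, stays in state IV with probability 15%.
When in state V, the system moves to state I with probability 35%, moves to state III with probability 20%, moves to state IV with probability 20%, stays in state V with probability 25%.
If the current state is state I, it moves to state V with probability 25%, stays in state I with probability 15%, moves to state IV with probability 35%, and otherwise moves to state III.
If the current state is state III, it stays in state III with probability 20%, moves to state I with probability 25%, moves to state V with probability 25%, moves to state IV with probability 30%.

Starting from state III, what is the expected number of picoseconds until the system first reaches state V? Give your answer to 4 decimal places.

3.2902

Let t(s) be the expected number of picoseconds to first reach state V from state s, with t(state V) = 0. Conditioning on the first picosecond:
t(state IV) = 1 + 0.15·t(state IV) + 0.15·t(state I) + 0.25·t(state III)
t(state I) = 1 + 0.35·t(state IV) + 0.15·t(state I) + 0.25·t(state III)
t(state III) = 1 + 0.3·t(state IV) + 0.25·t(state I) + 0.2·t(state III)
Solving: t(state IV) = 2.7202, t(state I) = 3.2642, t(state III) = 3.2902.
Expected picoseconds from state III to state V: 3.2902.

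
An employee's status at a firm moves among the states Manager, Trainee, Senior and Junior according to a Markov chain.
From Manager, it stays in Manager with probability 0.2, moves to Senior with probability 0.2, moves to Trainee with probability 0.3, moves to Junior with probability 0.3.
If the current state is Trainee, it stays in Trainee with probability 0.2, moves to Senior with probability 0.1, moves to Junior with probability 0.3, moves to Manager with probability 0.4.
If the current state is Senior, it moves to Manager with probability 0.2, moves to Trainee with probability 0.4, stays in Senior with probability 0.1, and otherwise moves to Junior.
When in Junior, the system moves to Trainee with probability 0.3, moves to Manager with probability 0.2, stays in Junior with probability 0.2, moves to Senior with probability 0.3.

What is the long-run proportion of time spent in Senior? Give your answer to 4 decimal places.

Let the stationary distribution be π with π = πP and π_1 + π_2 + π_3 + π_4 = 1.
π_1 = 0.2·π_1 + 0.4·π_2 + 0.2·π_3 + 0.2·π_4
π_2 = 0.3·π_1 + 0.2·π_2 + 0.4·π_3 + 0.3·π_4
π_3 = 0.2·π_1 + 0.1·π_2 + 0.1·π_3 + 0.3·π_4
Solving with the normalization constraint gives π = (0.2578, 0.2891, 0.1803, 0.2727).
So the stationary probability of Senior is 0.1803.

0.1803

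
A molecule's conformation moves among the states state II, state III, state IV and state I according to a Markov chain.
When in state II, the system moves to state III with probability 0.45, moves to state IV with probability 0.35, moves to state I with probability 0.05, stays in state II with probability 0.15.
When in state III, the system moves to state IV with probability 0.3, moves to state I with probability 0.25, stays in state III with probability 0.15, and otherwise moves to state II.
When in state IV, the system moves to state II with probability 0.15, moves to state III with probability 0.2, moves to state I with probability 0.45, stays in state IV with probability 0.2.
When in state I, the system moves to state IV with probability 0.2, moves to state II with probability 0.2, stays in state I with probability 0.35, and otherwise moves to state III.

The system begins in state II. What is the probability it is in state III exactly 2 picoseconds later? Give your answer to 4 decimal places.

Propagate the distribution vector 2 picoseconds from state II.
After 0 picoseconds: (1.0000, 0.0000, 0.0000, 0.0000)
After 1 picosecond: (0.1500, 0.4500, 0.3500, 0.0500)
After 2 picoseconds: (0.2200, 0.2175, 0.2675, 0.2950)
P(in state III after 2 picoseconds) = 0.2175

0.2175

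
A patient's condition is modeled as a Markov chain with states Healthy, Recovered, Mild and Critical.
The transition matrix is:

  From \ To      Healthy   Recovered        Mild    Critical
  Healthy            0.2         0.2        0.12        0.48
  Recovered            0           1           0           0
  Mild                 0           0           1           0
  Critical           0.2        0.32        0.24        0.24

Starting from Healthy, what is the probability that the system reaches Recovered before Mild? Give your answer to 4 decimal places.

Let h(s) be the probability of absorption at Recovered starting from transient state s. Then h(Recovered) = 1 and h(Mild) = 0. By first-step analysis:
h(Healthy) = 0.2·h(Healthy) + 0.2·1 + 0.12·0 + 0.48·h(Critical)
h(Critical) = 0.2·h(Healthy) + 0.32·1 + 0.24·0 + 0.24·h(Critical)
Solving: h(Healthy) = 0.5969, h(Critical) = 0.5781.
Starting from Healthy, the probability is 0.5969.

0.5969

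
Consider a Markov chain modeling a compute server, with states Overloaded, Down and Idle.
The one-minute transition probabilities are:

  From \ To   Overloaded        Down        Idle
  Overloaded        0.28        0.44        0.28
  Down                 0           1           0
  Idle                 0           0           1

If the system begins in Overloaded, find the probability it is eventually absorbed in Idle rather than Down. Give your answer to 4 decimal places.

Let h(s) be the probability of absorption at Idle starting from transient state s. Then h(Idle) = 1 and h(Down) = 0. By first-step analysis:
h(Overloaded) = 0.28·h(Overloaded) + 0.44·0 + 0.28·1
Solving: h(Overloaded) = 0.3889.
Starting from Overloaded, the probability is 0.3889.

0.3889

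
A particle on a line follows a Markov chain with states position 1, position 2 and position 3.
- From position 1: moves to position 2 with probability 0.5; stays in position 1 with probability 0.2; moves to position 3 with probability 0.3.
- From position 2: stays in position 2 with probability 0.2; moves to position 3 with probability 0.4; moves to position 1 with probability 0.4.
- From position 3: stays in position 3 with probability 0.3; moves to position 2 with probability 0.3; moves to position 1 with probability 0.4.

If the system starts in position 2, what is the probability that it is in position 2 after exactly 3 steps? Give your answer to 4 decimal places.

0.3280

Propagate the distribution vector 3 steps from position 2.
After 0 steps: (0.0000, 1.0000, 0.0000)
After 1 step: (0.4000, 0.2000, 0.4000)
After 2 steps: (0.3200, 0.3600, 0.3200)
After 3 steps: (0.3360, 0.3280, 0.3360)
P(in position 2 after 3 steps) = 0.3280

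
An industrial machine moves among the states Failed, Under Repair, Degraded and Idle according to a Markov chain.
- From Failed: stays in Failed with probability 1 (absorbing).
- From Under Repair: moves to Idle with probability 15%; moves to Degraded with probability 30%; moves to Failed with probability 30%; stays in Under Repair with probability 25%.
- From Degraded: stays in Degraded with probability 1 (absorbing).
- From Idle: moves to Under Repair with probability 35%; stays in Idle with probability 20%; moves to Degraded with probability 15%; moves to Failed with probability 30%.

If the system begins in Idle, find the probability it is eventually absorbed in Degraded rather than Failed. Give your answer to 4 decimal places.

Let h(s) be the probability of absorption at Degraded starting from transient state s. Then h(Degraded) = 1 and h(Failed) = 0. By first-step analysis:
h(Under Repair) = 0.3·0 + 0.25·h(Under Repair) + 0.3·1 + 0.15·h(Idle)
h(Idle) = 0.3·0 + 0.35·h(Under Repair) + 0.15·1 + 0.2·h(Idle)
Solving: h(Under Repair) = 0.4795, h(Idle) = 0.3973.
Starting from Idle, the probability is 0.3973.

0.3973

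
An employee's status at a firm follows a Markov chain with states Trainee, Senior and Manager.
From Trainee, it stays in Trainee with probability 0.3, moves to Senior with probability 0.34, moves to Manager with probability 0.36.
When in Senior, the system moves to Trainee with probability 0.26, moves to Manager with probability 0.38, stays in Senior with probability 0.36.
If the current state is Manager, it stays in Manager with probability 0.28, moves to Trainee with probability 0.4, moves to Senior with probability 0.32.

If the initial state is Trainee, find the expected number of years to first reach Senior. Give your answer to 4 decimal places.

Let t(s) be the expected number of years to first reach Senior from state s, with t(Senior) = 0. Conditioning on the first year:
t(Trainee) = 1 + 0.3·t(Trainee) + 0.36·t(Manager)
t(Manager) = 1 + 0.4·t(Trainee) + 0.28·t(Manager)
Solving: t(Trainee) = 3.0000, t(Manager) = 3.0556.
Expected years from Trainee to Senior: 3.0000.

3.0000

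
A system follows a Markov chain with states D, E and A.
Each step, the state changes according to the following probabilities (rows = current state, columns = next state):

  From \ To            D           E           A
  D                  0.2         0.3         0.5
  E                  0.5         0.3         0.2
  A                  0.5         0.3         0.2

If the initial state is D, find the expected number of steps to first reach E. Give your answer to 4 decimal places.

3.3333

Let t(s) be the expected number of steps to first reach E from state s, with t(E) = 0. Conditioning on the first step:
t(D) = 1 + 0.2·t(D) + 0.5·t(A)
t(A) = 1 + 0.5·t(D) + 0.2·t(A)
Solving: t(D) = 3.3333, t(A) = 3.3333.
Expected steps from D to E: 3.3333.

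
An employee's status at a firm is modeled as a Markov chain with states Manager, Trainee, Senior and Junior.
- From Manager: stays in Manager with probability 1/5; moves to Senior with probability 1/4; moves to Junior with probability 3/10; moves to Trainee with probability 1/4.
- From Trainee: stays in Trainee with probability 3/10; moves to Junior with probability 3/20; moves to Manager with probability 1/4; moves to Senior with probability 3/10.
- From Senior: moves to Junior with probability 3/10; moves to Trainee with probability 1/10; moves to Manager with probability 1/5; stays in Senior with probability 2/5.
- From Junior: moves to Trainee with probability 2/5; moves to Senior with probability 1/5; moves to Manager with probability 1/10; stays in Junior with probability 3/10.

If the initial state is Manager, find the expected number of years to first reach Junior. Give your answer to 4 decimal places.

Let t(s) be the expected number of years to first reach Junior from state s, with t(Junior) = 0. Conditioning on the first year:
t(Manager) = 1 + 0.2·t(Manager) + 0.25·t(Trainee) + 0.25·t(Senior)
t(Trainee) = 1 + 0.25·t(Manager) + 0.3·t(Trainee) + 0.3·t(Senior)
t(Senior) = 1 + 0.2·t(Manager) + 0.1·t(Trainee) + 0.4·t(Senior)
Solving: t(Manager) = 3.7342, t(Trainee) = 4.3184, t(Senior) = 3.6312.
Expected years from Manager to Junior: 3.7342.

3.7342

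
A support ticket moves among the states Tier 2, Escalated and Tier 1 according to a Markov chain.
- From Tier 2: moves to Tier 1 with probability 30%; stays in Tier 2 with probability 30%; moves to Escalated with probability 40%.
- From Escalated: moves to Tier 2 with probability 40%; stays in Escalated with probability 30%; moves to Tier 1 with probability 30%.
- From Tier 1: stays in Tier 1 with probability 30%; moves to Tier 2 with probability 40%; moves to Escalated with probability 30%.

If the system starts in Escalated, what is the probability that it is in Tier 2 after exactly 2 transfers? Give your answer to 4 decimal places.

Sum over the intermediate state after 1 transfer:
P = P(Escalated→Tier 2)·P(Tier 2→Tier 2) + P(Escalated→Escalated)·P(Escalated→Tier 2) + P(Escalated→Tier 1)·P(Tier 1→Tier 2)
  = 0.4×0.3 + 0.3×0.4 + 0.3×0.4
  = 0.1200 + 0.1200 + 0.1200 = 0.3600

0.3600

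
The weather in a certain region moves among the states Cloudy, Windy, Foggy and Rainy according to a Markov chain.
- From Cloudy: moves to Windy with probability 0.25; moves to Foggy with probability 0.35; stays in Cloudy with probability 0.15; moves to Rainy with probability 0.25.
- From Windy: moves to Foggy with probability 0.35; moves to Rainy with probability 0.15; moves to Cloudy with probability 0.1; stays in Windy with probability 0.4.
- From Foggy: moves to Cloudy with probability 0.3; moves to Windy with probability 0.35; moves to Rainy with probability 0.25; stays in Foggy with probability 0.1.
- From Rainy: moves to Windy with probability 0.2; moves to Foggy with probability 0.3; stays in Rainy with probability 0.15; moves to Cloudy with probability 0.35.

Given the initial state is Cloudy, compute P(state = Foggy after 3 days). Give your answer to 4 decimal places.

0.2775

Propagate the distribution vector 3 days from Cloudy.
After 0 days: (1.0000, 0.0000, 0.0000, 0.0000)
After 1 day: (0.1500, 0.2500, 0.3500, 0.2500)
After 2 days: (0.2400, 0.3100, 0.2500, 0.2000)
After 3 days: (0.2120, 0.3115, 0.2775, 0.1990)
P(in Foggy after 3 days) = 0.2775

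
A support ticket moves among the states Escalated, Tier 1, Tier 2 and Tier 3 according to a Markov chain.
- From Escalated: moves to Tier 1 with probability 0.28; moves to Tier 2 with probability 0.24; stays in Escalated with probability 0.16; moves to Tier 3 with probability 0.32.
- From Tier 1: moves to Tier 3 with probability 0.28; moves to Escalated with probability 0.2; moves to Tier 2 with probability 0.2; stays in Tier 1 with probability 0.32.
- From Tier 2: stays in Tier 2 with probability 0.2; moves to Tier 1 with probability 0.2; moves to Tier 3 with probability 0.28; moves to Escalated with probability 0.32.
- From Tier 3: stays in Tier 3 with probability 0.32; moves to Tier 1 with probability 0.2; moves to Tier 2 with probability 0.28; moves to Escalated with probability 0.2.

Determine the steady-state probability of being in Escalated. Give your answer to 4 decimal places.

Let the stationary distribution be π with π = πP and π_1 + π_2 + π_3 + π_4 = 1.
π_1 = 0.16·π_1 + 0.2·π_2 + 0.32·π_3 + 0.2·π_4
π_2 = 0.28·π_1 + 0.32·π_2 + 0.2·π_3 + 0.2·π_4
π_3 = 0.24·π_1 + 0.2·π_2 + 0.2·π_3 + 0.28·π_4
Solving with the normalization constraint gives π = (0.2192, 0.2472, 0.2328, 0.3008).
So the stationary probability of Escalated is 0.2192.

0.2192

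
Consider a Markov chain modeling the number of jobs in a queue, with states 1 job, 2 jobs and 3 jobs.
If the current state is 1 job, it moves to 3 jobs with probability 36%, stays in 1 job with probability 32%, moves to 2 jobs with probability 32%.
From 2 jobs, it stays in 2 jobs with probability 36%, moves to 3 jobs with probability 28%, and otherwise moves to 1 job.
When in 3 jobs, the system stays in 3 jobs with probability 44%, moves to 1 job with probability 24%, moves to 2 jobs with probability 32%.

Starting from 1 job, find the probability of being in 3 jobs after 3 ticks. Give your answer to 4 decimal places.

Propagate the distribution vector 3 ticks from 1 job.
After 0 ticks: (1.0000, 0.0000, 0.0000)
After 1 tick: (0.3200, 0.3200, 0.3600)
After 2 ticks: (0.3040, 0.3328, 0.3632)
After 3 ticks: (0.3043, 0.3333, 0.3624)
P(in 3 jobs after 3 ticks) = 0.3624

0.3624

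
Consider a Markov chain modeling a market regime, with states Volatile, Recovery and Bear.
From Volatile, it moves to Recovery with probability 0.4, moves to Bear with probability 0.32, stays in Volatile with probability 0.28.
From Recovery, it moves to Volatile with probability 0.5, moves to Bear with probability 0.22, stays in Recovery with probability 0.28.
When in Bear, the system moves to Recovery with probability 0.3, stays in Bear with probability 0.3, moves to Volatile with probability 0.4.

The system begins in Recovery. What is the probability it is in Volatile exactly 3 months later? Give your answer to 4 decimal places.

Propagate the distribution vector 3 months from Recovery.
After 0 months: (0.0000, 1.0000, 0.0000)
After 1 month: (0.5000, 0.2800, 0.2200)
After 2 months: (0.3680, 0.3444, 0.2876)
After 3 months: (0.3903, 0.3299, 0.2798)
P(in Volatile after 3 months) = 0.3903

0.3903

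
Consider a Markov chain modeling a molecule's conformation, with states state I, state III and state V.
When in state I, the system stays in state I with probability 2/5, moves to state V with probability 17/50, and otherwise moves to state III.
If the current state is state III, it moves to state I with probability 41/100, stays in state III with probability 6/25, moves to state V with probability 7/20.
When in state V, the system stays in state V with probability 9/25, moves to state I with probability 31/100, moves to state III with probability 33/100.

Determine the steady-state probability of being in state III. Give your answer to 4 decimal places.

Let the stationary distribution be π with π = πP and π_1 + π_2 + π_3 = 1.
π_1 = 0.4·π_1 + 0.41·π_2 + 0.31·π_3
π_2 = 0.26·π_1 + 0.24·π_2 + 0.33·π_3
Solving with the normalization constraint gives π = (0.3713, 0.2789, 0.3498).
So the stationary probability of state III is 0.2789.

0.2789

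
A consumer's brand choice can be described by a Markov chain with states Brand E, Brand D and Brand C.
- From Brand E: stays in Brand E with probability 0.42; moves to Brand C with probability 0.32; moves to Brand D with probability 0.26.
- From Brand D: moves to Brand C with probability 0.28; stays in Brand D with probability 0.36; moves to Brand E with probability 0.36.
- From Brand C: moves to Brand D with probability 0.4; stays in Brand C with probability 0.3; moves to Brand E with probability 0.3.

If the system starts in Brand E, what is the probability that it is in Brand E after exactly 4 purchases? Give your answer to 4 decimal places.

0.3638

Propagate the distribution vector 4 purchases from Brand E.
After 0 purchases: (1.0000, 0.0000, 0.0000)
After 1 purchase: (0.4200, 0.2600, 0.3200)
After 2 purchases: (0.3660, 0.3308, 0.3032)
After 3 purchases: (0.3638, 0.3355, 0.3007)
After 4 purchases: (0.3638, 0.3357, 0.3006)
P(in Brand E after 4 purchases) = 0.3638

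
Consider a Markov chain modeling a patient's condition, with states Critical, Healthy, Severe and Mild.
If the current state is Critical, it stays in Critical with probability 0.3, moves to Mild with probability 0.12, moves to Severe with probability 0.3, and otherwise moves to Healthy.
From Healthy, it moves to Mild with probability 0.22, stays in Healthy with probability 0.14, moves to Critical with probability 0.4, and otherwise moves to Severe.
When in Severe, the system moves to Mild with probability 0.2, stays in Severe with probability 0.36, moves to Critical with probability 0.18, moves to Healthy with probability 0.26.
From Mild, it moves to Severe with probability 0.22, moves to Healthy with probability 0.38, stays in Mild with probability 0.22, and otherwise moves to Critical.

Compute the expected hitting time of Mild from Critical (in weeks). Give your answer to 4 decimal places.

Let t(s) be the expected number of weeks to first reach Mild from state s, with t(Mild) = 0. Conditioning on the first week:
t(Critical) = 1 + 0.3·t(Critical) + 0.28·t(Healthy) + 0.3·t(Severe)
t(Healthy) = 1 + 0.4·t(Critical) + 0.14·t(Healthy) + 0.24·t(Severe)
t(Severe) = 1 + 0.18·t(Critical) + 0.26·t(Healthy) + 0.36·t(Severe)
Solving: t(Critical) = 5.9406, t(Healthy) = 5.4455, t(Severe) = 5.4455.
Expected weeks from Critical to Mild: 5.9406.

5.9406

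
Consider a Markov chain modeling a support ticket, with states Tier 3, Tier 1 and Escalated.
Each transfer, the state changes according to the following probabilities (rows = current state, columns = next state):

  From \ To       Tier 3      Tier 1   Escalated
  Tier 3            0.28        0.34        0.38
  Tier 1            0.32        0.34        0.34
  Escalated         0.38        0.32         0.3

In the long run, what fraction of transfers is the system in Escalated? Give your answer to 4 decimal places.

0.3395

Let the stationary distribution be π with π = πP and π_1 + π_2 + π_3 = 1.
π_1 = 0.28·π_1 + 0.32·π_2 + 0.38·π_3
π_2 = 0.34·π_1 + 0.34·π_2 + 0.32·π_3
Solving with the normalization constraint gives π = (0.3273, 0.3332, 0.3395).
So the stationary probability of Escalated is 0.3395.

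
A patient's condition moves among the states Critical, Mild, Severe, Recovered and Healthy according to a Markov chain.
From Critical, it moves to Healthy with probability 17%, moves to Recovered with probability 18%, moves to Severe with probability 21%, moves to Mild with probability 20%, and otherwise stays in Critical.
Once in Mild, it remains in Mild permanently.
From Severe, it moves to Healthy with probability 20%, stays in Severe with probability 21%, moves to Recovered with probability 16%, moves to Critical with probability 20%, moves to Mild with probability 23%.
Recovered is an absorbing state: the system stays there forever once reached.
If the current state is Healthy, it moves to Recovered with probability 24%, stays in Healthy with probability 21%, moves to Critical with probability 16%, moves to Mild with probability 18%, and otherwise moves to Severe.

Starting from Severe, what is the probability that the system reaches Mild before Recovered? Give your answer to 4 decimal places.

Let h(s) be the probability of absorption at Mild starting from transient state s. Then h(Mild) = 1 and h(Recovered) = 0. By first-step analysis:
h(Critical) = 0.24·h(Critical) + 0.2·1 + 0.21·h(Severe) + 0.18·0 + 0.17·h(Healthy)
h(Severe) = 0.2·h(Critical) + 0.23·1 + 0.21·h(Severe) + 0.16·0 + 0.2·h(Healthy)
h(Healthy) = 0.16·h(Critical) + 0.18·1 + 0.21·h(Severe) + 0.24·0 + 0.21·h(Healthy)
Solving: h(Critical) = 0.5203, h(Severe) = 0.5438, h(Healthy) = 0.4778.
Starting from Severe, the probability is 0.5438.

0.5438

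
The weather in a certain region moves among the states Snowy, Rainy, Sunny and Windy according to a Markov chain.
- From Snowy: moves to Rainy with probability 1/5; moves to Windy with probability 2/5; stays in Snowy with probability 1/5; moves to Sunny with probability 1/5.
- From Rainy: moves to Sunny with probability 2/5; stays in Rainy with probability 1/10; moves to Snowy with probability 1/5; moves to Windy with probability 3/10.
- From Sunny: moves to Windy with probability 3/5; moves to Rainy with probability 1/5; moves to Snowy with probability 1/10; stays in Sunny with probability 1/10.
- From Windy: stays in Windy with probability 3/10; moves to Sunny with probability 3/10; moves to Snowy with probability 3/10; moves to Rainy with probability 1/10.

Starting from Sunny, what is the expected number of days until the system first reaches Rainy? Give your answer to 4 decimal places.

Let t(s) be the expected number of days to first reach Rainy from state s, with t(Rainy) = 0. Conditioning on the first day:
t(Snowy) = 1 + 0.2·t(Snowy) + 0.2·t(Sunny) + 0.4·t(Windy)
t(Sunny) = 1 + 0.1·t(Snowy) + 0.1·t(Sunny) + 0.6·t(Windy)
t(Windy) = 1 + 0.3·t(Snowy) + 0.3·t(Sunny) + 0.3·t(Windy)
Solving: t(Snowy) = 6.2632, t(Sunny) = 6.3684, t(Windy) = 6.8421.
Expected days from Sunny to Rainy: 6.3684.

6.3684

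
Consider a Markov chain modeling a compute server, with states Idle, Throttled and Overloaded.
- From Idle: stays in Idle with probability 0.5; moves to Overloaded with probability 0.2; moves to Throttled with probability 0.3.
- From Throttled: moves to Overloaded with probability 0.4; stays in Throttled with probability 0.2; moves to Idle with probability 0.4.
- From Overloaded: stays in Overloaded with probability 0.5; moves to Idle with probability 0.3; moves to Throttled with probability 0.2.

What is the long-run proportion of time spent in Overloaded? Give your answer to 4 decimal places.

Let the stationary distribution be π with π = πP and π_1 + π_2 + π_3 = 1.
π_1 = 0.5·π_1 + 0.4·π_2 + 0.3·π_3
π_2 = 0.3·π_1 + 0.2·π_2 + 0.2·π_3
Solving with the normalization constraint gives π = (0.4051, 0.2405, 0.3544).
So the stationary probability of Overloaded is 0.3544.

0.3544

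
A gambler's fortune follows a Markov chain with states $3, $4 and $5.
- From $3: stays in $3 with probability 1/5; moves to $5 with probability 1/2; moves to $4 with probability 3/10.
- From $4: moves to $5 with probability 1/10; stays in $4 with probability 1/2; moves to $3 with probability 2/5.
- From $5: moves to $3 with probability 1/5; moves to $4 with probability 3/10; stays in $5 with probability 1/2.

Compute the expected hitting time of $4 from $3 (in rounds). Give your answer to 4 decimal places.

3.3333

Let t(s) be the expected number of rounds to first reach $4 from state s, with t($4) = 0. Conditioning on the first round:
t($3) = 1 + 0.2·t($3) + 0.5·t($5)
t($5) = 1 + 0.2·t($3) + 0.5·t($5)
Solving: t($3) = 3.3333, t($5) = 3.3333.
Expected rounds from $3 to $4: 3.3333.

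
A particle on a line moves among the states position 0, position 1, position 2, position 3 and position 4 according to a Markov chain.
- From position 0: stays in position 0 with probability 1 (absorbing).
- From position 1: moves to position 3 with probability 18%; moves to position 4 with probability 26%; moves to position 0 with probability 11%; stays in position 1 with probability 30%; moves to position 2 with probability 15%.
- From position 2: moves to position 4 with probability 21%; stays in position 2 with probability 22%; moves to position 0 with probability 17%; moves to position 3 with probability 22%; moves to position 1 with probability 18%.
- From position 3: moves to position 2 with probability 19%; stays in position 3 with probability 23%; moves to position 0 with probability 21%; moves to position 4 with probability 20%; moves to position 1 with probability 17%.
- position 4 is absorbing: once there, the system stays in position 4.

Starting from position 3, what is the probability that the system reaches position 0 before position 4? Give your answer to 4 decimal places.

Let h(s) be the probability of absorption at position 0 starting from transient state s. Then h(position 0) = 1 and h(position 4) = 0. By first-step analysis:
h(position 1) = 0.11·1 + 0.3·h(position 1) + 0.15·h(position 2) + 0.18·h(position 3) + 0.26·0
h(position 2) = 0.17·1 + 0.18·h(position 1) + 0.22·h(position 2) + 0.22·h(position 3) + 0.21·0
h(position 3) = 0.21·1 + 0.17·h(position 1) + 0.19·h(position 2) + 0.23·h(position 3) + 0.2·0
Solving: h(position 1) = 0.3684, h(position 2) = 0.4330, h(position 3) = 0.4609.
Starting from position 3, the probability is 0.4609.

0.4609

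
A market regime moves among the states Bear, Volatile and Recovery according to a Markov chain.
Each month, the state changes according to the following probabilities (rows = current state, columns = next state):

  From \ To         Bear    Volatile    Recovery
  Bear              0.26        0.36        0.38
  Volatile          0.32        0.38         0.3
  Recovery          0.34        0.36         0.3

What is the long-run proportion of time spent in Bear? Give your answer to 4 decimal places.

Let the stationary distribution be π with π = πP and π_1 + π_2 + π_3 = 1.
π_1 = 0.26·π_1 + 0.32·π_2 + 0.34·π_3
π_2 = 0.36·π_1 + 0.38·π_2 + 0.36·π_3
Solving with the normalization constraint gives π = (0.3080, 0.3673, 0.3246).
So the stationary probability of Bear is 0.3080.

0.3080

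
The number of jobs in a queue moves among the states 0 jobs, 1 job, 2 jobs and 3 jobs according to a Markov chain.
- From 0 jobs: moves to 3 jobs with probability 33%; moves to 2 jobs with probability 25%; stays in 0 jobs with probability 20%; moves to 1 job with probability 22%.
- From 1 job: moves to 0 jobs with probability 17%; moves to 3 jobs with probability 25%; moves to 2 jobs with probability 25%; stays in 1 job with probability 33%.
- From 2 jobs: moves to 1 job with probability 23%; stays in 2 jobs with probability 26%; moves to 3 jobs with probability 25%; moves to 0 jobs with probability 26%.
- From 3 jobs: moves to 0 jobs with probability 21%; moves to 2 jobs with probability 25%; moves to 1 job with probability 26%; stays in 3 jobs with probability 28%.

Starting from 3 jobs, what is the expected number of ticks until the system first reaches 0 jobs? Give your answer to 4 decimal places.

Let t(s) be the expected number of ticks to first reach 0 jobs from state s, with t(0 jobs) = 0. Conditioning on the first tick:
t(1 job) = 1 + 0.33·t(1 job) + 0.25·t(2 jobs) + 0.25·t(3 jobs)
t(2 jobs) = 1 + 0.23·t(1 job) + 0.26·t(2 jobs) + 0.25·t(3 jobs)
t(3 jobs) = 1 + 0.26·t(1 job) + 0.25·t(2 jobs) + 0.28·t(3 jobs)
Solving: t(1 job) = 4.9252, t(2 jobs) = 4.4775, t(3 jobs) = 4.7221.
Expected ticks from 3 jobs to 0 jobs: 4.7221.

4.7221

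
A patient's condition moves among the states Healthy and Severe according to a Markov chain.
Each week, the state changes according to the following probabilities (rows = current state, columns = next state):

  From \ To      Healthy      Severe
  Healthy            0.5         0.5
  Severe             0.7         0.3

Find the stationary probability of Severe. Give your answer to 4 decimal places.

Let the stationary distribution be π with π = πP and π_1 + π_2 = 1.
π_1 = 0.5·π_1 + 0.7·π_2
Solving with the normalization constraint gives π = (0.5833, 0.4167).
So the stationary probability of Severe is 0.4167.

0.4167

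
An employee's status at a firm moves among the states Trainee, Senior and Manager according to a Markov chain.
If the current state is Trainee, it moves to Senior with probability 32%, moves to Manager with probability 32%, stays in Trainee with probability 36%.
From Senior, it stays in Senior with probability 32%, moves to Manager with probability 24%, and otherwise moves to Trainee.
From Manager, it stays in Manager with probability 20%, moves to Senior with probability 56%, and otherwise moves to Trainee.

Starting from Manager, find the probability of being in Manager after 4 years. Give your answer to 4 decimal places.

0.2583

Propagate the distribution vector 4 years from Manager.
After 0 years: (0.0000, 0.0000, 1.0000)
After 1 year: (0.2400, 0.5600, 0.2000)
After 2 years: (0.3808, 0.3680, 0.2512)
After 3 years: (0.3593, 0.3803, 0.2604)
After 4 years: (0.3592, 0.3825, 0.2583)
P(in Manager after 4 years) = 0.2583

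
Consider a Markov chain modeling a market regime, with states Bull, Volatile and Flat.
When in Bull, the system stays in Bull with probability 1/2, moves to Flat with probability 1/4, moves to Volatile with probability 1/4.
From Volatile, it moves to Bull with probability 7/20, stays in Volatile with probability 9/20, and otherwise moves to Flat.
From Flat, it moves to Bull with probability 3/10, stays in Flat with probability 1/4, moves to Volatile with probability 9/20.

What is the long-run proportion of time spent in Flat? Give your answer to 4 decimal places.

0.2315

Let the stationary distribution be π with π = πP and π_1 + π_2 + π_3 = 1.
π_1 = 0.5·π_1 + 0.35·π_2 + 0.3·π_3
π_2 = 0.25·π_1 + 0.45·π_2 + 0.45·π_3
Solving with the normalization constraint gives π = (0.3981, 0.3704, 0.2315).
So the stationary probability of Flat is 0.2315.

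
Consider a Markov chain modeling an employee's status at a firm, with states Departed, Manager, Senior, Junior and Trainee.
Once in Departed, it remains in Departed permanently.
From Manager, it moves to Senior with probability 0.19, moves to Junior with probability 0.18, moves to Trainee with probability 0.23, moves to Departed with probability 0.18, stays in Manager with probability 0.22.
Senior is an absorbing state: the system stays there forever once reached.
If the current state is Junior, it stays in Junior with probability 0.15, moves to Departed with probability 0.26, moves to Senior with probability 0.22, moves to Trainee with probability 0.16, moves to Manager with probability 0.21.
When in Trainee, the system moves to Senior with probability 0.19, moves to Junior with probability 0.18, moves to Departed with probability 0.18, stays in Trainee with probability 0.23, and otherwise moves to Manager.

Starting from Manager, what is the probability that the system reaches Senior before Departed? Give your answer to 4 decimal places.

Let h(s) be the probability of absorption at Senior starting from transient state s. Then h(Senior) = 1 and h(Departed) = 0. By first-step analysis:
h(Manager) = 0.18·0 + 0.22·h(Manager) + 0.19·1 + 0.18·h(Junior) + 0.23·h(Trainee)
h(Junior) = 0.26·0 + 0.21·h(Manager) + 0.22·1 + 0.15·h(Junior) + 0.16·h(Trainee)
h(Trainee) = 0.18·0 + 0.22·h(Manager) + 0.19·1 + 0.18·h(Junior) + 0.23·h(Trainee)
Solving: h(Manager) = 0.5016, h(Junior) = 0.4772, h(Trainee) = 0.5016.
Starting from Manager, the probability is 0.5016.

0.5016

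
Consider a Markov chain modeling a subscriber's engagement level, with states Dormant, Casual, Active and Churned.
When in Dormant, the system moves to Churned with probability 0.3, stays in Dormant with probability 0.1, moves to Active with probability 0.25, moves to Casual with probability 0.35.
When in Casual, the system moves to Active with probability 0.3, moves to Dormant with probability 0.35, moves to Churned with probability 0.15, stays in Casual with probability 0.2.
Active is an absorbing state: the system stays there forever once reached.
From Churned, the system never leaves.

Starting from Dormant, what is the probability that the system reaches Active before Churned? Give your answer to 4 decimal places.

0.5105

Let h(s) be the probability of absorption at Active starting from transient state s. Then h(Active) = 1 and h(Churned) = 0. By first-step analysis:
h(Dormant) = 0.1·h(Dormant) + 0.35·h(Casual) + 0.25·1 + 0.3·0
h(Casual) = 0.35·h(Dormant) + 0.2·h(Casual) + 0.3·1 + 0.15·0
Solving: h(Dormant) = 0.5105, h(Casual) = 0.5983.
Starting from Dormant, the probability is 0.5105.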